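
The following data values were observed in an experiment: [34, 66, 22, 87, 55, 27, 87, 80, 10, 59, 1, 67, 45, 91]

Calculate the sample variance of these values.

884.3352

Step 1: Compute the mean: (34 + 66 + 22 + 87 + 55 + 27 + 87 + 80 + 10 + 59 + 1 + 67 + 45 + 91) / 14 = 52.2143
Step 2: Compute squared deviations from the mean:
  (34 - 52.2143)^2 = 331.7602
  (66 - 52.2143)^2 = 190.0459
  (22 - 52.2143)^2 = 912.9031
  (87 - 52.2143)^2 = 1210.0459
  (55 - 52.2143)^2 = 7.7602
  (27 - 52.2143)^2 = 635.7602
  (87 - 52.2143)^2 = 1210.0459
  (80 - 52.2143)^2 = 772.0459
  (10 - 52.2143)^2 = 1782.0459
  (59 - 52.2143)^2 = 46.0459
  (1 - 52.2143)^2 = 2622.9031
  (67 - 52.2143)^2 = 218.6173
  (45 - 52.2143)^2 = 52.0459
  (91 - 52.2143)^2 = 1504.3316
Step 3: Sum of squared deviations = 11496.3571
Step 4: Sample variance = 11496.3571 / 13 = 884.3352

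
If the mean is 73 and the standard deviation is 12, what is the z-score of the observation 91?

1.5

Step 1: Recall the z-score formula: z = (x - mu) / sigma
Step 2: Substitute values: z = (91 - 73) / 12
Step 3: z = 18 / 12 = 1.5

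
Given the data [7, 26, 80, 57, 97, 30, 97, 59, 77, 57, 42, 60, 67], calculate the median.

59

Step 1: Sort the data in ascending order: [7, 26, 30, 42, 57, 57, 59, 60, 67, 77, 80, 97, 97]
Step 2: The number of values is n = 13.
Step 3: Since n is odd, the median is the middle value at position 7: 59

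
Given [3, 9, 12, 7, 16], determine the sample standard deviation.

4.9295

Step 1: Compute the mean: 9.4
Step 2: Sum of squared deviations from the mean: 97.2
Step 3: Sample variance = 97.2 / 4 = 24.3
Step 4: Standard deviation = sqrt(24.3) = 4.9295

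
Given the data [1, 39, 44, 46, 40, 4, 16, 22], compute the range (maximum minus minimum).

45

Step 1: Identify the maximum value: max = 46
Step 2: Identify the minimum value: min = 1
Step 3: Range = max - min = 46 - 1 = 45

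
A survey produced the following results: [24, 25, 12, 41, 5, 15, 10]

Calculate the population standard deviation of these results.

11.2558

Step 1: Compute the mean: 18.8571
Step 2: Sum of squared deviations from the mean: 886.8571
Step 3: Population variance = 886.8571 / 7 = 126.6939
Step 4: Standard deviation = sqrt(126.6939) = 11.2558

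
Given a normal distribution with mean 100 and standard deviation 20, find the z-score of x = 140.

2

Step 1: Recall the z-score formula: z = (x - mu) / sigma
Step 2: Substitute values: z = (140 - 100) / 20
Step 3: z = 40 / 20 = 2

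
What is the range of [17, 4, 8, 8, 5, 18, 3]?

15

Step 1: Identify the maximum value: max = 18
Step 2: Identify the minimum value: min = 3
Step 3: Range = max - min = 18 - 3 = 15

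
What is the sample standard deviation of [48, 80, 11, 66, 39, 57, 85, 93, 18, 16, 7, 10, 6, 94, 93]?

35.0779

Step 1: Compute the mean: 48.2
Step 2: Sum of squared deviations from the mean: 17226.4
Step 3: Sample variance = 17226.4 / 14 = 1230.4571
Step 4: Standard deviation = sqrt(1230.4571) = 35.0779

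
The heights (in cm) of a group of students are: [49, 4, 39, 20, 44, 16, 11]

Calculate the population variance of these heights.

266.6939

Step 1: Compute the mean: (49 + 4 + 39 + 20 + 44 + 16 + 11) / 7 = 26.1429
Step 2: Compute squared deviations from the mean:
  (49 - 26.1429)^2 = 522.449
  (4 - 26.1429)^2 = 490.3061
  (39 - 26.1429)^2 = 165.3061
  (20 - 26.1429)^2 = 37.7347
  (44 - 26.1429)^2 = 318.8776
  (16 - 26.1429)^2 = 102.8776
  (11 - 26.1429)^2 = 229.3061
Step 3: Sum of squared deviations = 1866.8571
Step 4: Population variance = 1866.8571 / 7 = 266.6939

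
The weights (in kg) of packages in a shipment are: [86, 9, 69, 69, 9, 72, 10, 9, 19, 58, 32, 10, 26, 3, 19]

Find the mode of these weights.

9

Step 1: Count the frequency of each value:
  3: appears 1 time(s)
  9: appears 3 time(s)
  10: appears 2 time(s)
  19: appears 2 time(s)
  26: appears 1 time(s)
  32: appears 1 time(s)
  58: appears 1 time(s)
  69: appears 2 time(s)
  72: appears 1 time(s)
  86: appears 1 time(s)
Step 2: The value 9 appears most frequently (3 times).
Step 3: Mode = 9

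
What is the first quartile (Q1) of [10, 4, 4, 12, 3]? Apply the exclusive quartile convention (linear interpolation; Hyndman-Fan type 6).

3.5

Step 1: Sort the data: [3, 4, 4, 10, 12]
Step 2: n = 5
Step 3: Using the exclusive quartile method:
  Q1 = 3.5
  Q2 (median) = 4
  Q3 = 11
  IQR = Q3 - Q1 = 11 - 3.5 = 7.5
Step 4: Q1 = 3.5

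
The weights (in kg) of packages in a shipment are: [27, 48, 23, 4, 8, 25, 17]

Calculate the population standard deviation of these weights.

13.392

Step 1: Compute the mean: 21.7143
Step 2: Sum of squared deviations from the mean: 1255.4286
Step 3: Population variance = 1255.4286 / 7 = 179.3469
Step 4: Standard deviation = sqrt(179.3469) = 13.392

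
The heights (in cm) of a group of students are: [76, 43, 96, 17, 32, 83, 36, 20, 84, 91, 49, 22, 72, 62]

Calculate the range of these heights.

79

Step 1: Identify the maximum value: max = 96
Step 2: Identify the minimum value: min = 17
Step 3: Range = max - min = 96 - 17 = 79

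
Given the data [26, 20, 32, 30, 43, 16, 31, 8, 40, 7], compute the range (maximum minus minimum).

36

Step 1: Identify the maximum value: max = 43
Step 2: Identify the minimum value: min = 7
Step 3: Range = max - min = 43 - 7 = 36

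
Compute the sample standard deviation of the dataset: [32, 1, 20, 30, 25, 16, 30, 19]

10.1831

Step 1: Compute the mean: 21.625
Step 2: Sum of squared deviations from the mean: 725.875
Step 3: Sample variance = 725.875 / 7 = 103.6964
Step 4: Standard deviation = sqrt(103.6964) = 10.1831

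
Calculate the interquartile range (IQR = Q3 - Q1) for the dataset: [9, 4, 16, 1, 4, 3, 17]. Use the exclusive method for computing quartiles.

13

Step 1: Sort the data: [1, 3, 4, 4, 9, 16, 17]
Step 2: n = 7
Step 3: Using the exclusive quartile method:
  Q1 = 3
  Q2 (median) = 4
  Q3 = 16
  IQR = Q3 - Q1 = 16 - 3 = 13
Step 4: IQR = 13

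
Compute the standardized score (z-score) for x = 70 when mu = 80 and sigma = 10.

-1

Step 1: Recall the z-score formula: z = (x - mu) / sigma
Step 2: Substitute values: z = (70 - 80) / 10
Step 3: z = -10 / 10 = -1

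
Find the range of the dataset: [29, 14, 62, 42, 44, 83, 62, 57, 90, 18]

76

Step 1: Identify the maximum value: max = 90
Step 2: Identify the minimum value: min = 14
Step 3: Range = max - min = 90 - 14 = 76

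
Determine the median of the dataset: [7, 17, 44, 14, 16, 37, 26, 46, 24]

24

Step 1: Sort the data in ascending order: [7, 14, 16, 17, 24, 26, 37, 44, 46]
Step 2: The number of values is n = 9.
Step 3: Since n is odd, the median is the middle value at position 5: 24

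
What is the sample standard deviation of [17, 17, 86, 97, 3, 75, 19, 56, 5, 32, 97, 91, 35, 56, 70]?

34.2382

Step 1: Compute the mean: 50.4
Step 2: Sum of squared deviations from the mean: 16411.6
Step 3: Sample variance = 16411.6 / 14 = 1172.2571
Step 4: Standard deviation = sqrt(1172.2571) = 34.2382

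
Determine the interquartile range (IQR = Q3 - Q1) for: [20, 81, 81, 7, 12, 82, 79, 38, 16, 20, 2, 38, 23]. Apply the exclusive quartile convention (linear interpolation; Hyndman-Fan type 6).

66

Step 1: Sort the data: [2, 7, 12, 16, 20, 20, 23, 38, 38, 79, 81, 81, 82]
Step 2: n = 13
Step 3: Using the exclusive quartile method:
  Q1 = 14
  Q2 (median) = 23
  Q3 = 80
  IQR = Q3 - Q1 = 80 - 14 = 66
Step 4: IQR = 66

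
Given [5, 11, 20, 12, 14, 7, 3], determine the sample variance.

33.9048

Step 1: Compute the mean: (5 + 11 + 20 + 12 + 14 + 7 + 3) / 7 = 10.2857
Step 2: Compute squared deviations from the mean:
  (5 - 10.2857)^2 = 27.9388
  (11 - 10.2857)^2 = 0.5102
  (20 - 10.2857)^2 = 94.3673
  (12 - 10.2857)^2 = 2.9388
  (14 - 10.2857)^2 = 13.7959
  (7 - 10.2857)^2 = 10.7959
  (3 - 10.2857)^2 = 53.0816
Step 3: Sum of squared deviations = 203.4286
Step 4: Sample variance = 203.4286 / 6 = 33.9048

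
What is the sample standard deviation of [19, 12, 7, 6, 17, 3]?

6.4083

Step 1: Compute the mean: 10.6667
Step 2: Sum of squared deviations from the mean: 205.3333
Step 3: Sample variance = 205.3333 / 5 = 41.0667
Step 4: Standard deviation = sqrt(41.0667) = 6.4083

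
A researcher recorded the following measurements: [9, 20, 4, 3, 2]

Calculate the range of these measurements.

18

Step 1: Identify the maximum value: max = 20
Step 2: Identify the minimum value: min = 2
Step 3: Range = max - min = 20 - 2 = 18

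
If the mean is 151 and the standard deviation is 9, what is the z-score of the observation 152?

0.1111

Step 1: Recall the z-score formula: z = (x - mu) / sigma
Step 2: Substitute values: z = (152 - 151) / 9
Step 3: z = 1 / 9 = 0.1111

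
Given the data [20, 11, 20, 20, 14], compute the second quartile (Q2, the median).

20

Step 1: Sort the data: [11, 14, 20, 20, 20]
Step 2: n = 5
Step 3: Q2 is the median. Since n is odd, it is the middle value at position 3: 20
Step 4: Q2 = 20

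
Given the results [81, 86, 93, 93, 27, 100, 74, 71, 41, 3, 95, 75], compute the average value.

69.9167

Step 1: Sum all values: 81 + 86 + 93 + 93 + 27 + 100 + 74 + 71 + 41 + 3 + 95 + 75 = 839
Step 2: Count the number of values: n = 12
Step 3: Mean = sum / n = 839 / 12 = 69.9167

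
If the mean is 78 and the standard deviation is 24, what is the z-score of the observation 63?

-0.625

Step 1: Recall the z-score formula: z = (x - mu) / sigma
Step 2: Substitute values: z = (63 - 78) / 24
Step 3: z = -15 / 24 = -0.625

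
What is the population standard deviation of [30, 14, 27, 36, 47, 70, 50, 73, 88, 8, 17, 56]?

24.3311

Step 1: Compute the mean: 43
Step 2: Sum of squared deviations from the mean: 7104
Step 3: Population variance = 7104 / 12 = 592
Step 4: Standard deviation = sqrt(592) = 24.3311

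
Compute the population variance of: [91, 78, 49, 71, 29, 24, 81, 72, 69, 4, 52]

682.2314

Step 1: Compute the mean: (91 + 78 + 49 + 71 + 29 + 24 + 81 + 72 + 69 + 4 + 52) / 11 = 56.3636
Step 2: Compute squared deviations from the mean:
  (91 - 56.3636)^2 = 1199.6777
  (78 - 56.3636)^2 = 468.1322
  (49 - 56.3636)^2 = 54.2231
  (71 - 56.3636)^2 = 214.2231
  (29 - 56.3636)^2 = 748.7686
  (24 - 56.3636)^2 = 1047.405
  (81 - 56.3636)^2 = 606.9504
  (72 - 56.3636)^2 = 244.4959
  (69 - 56.3636)^2 = 159.6777
  (4 - 56.3636)^2 = 2741.9504
  (52 - 56.3636)^2 = 19.0413
Step 3: Sum of squared deviations = 7504.5455
Step 4: Population variance = 7504.5455 / 11 = 682.2314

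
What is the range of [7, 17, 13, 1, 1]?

16

Step 1: Identify the maximum value: max = 17
Step 2: Identify the minimum value: min = 1
Step 3: Range = max - min = 17 - 1 = 16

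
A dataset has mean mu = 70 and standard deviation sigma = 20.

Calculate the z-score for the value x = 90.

1

Step 1: Recall the z-score formula: z = (x - mu) / sigma
Step 2: Substitute values: z = (90 - 70) / 20
Step 3: z = 20 / 20 = 1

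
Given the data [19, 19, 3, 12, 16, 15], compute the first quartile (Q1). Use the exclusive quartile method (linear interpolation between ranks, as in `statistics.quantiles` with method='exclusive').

9.75

Step 1: Sort the data: [3, 12, 15, 16, 19, 19]
Step 2: n = 6
Step 3: Using the exclusive quartile method:
  Q1 = 9.75
  Q2 (median) = 15.5
  Q3 = 19
  IQR = Q3 - Q1 = 19 - 9.75 = 9.25
Step 4: Q1 = 9.75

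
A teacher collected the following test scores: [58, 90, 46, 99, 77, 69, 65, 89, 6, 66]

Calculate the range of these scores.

93

Step 1: Identify the maximum value: max = 99
Step 2: Identify the minimum value: min = 6
Step 3: Range = max - min = 99 - 6 = 93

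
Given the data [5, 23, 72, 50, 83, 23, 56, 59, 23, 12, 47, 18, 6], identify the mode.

23

Step 1: Count the frequency of each value:
  5: appears 1 time(s)
  6: appears 1 time(s)
  12: appears 1 time(s)
  18: appears 1 time(s)
  23: appears 3 time(s)
  47: appears 1 time(s)
  50: appears 1 time(s)
  56: appears 1 time(s)
  59: appears 1 time(s)
  72: appears 1 time(s)
  83: appears 1 time(s)
Step 2: The value 23 appears most frequently (3 times).
Step 3: Mode = 23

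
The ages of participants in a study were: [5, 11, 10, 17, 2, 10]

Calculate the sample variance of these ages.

26.9667

Step 1: Compute the mean: (5 + 11 + 10 + 17 + 2 + 10) / 6 = 9.1667
Step 2: Compute squared deviations from the mean:
  (5 - 9.1667)^2 = 17.3611
  (11 - 9.1667)^2 = 3.3611
  (10 - 9.1667)^2 = 0.6944
  (17 - 9.1667)^2 = 61.3611
  (2 - 9.1667)^2 = 51.3611
  (10 - 9.1667)^2 = 0.6944
Step 3: Sum of squared deviations = 134.8333
Step 4: Sample variance = 134.8333 / 5 = 26.9667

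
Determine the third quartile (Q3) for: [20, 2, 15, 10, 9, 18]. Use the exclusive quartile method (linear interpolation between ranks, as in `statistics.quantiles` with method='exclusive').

18.5

Step 1: Sort the data: [2, 9, 10, 15, 18, 20]
Step 2: n = 6
Step 3: Using the exclusive quartile method:
  Q1 = 7.25
  Q2 (median) = 12.5
  Q3 = 18.5
  IQR = Q3 - Q1 = 18.5 - 7.25 = 11.25
Step 4: Q3 = 18.5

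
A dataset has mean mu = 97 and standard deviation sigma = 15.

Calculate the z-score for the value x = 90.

-0.4667

Step 1: Recall the z-score formula: z = (x - mu) / sigma
Step 2: Substitute values: z = (90 - 97) / 15
Step 3: z = -7 / 15 = -0.4667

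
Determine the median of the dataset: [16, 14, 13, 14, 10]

14

Step 1: Sort the data in ascending order: [10, 13, 14, 14, 16]
Step 2: The number of values is n = 5.
Step 3: Since n is odd, the median is the middle value at position 3: 14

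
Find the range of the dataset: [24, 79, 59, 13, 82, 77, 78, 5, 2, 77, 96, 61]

94

Step 1: Identify the maximum value: max = 96
Step 2: Identify the minimum value: min = 2
Step 3: Range = max - min = 96 - 2 = 94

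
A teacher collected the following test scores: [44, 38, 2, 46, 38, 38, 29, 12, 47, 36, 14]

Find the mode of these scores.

38

Step 1: Count the frequency of each value:
  2: appears 1 time(s)
  12: appears 1 time(s)
  14: appears 1 time(s)
  29: appears 1 time(s)
  36: appears 1 time(s)
  38: appears 3 time(s)
  44: appears 1 time(s)
  46: appears 1 time(s)
  47: appears 1 time(s)
Step 2: The value 38 appears most frequently (3 times).
Step 3: Mode = 38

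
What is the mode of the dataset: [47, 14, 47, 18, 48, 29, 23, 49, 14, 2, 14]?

14

Step 1: Count the frequency of each value:
  2: appears 1 time(s)
  14: appears 3 time(s)
  18: appears 1 time(s)
  23: appears 1 time(s)
  29: appears 1 time(s)
  47: appears 2 time(s)
  48: appears 1 time(s)
  49: appears 1 time(s)
Step 2: The value 14 appears most frequently (3 times).
Step 3: Mode = 14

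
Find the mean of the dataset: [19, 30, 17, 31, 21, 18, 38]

24.8571

Step 1: Sum all values: 19 + 30 + 17 + 31 + 21 + 18 + 38 = 174
Step 2: Count the number of values: n = 7
Step 3: Mean = sum / n = 174 / 7 = 24.8571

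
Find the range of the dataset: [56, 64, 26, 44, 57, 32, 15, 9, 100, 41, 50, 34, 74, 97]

91

Step 1: Identify the maximum value: max = 100
Step 2: Identify the minimum value: min = 9
Step 3: Range = max - min = 100 - 9 = 91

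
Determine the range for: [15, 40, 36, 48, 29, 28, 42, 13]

35

Step 1: Identify the maximum value: max = 48
Step 2: Identify the minimum value: min = 13
Step 3: Range = max - min = 48 - 13 = 35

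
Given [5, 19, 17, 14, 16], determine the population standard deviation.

4.8744

Step 1: Compute the mean: 14.2
Step 2: Sum of squared deviations from the mean: 118.8
Step 3: Population variance = 118.8 / 5 = 23.76
Step 4: Standard deviation = sqrt(23.76) = 4.8744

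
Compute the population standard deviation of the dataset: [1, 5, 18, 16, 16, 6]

6.549

Step 1: Compute the mean: 10.3333
Step 2: Sum of squared deviations from the mean: 257.3333
Step 3: Population variance = 257.3333 / 6 = 42.8889
Step 4: Standard deviation = sqrt(42.8889) = 6.549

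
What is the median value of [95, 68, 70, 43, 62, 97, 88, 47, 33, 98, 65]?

68

Step 1: Sort the data in ascending order: [33, 43, 47, 62, 65, 68, 70, 88, 95, 97, 98]
Step 2: The number of values is n = 11.
Step 3: Since n is odd, the median is the middle value at position 6: 68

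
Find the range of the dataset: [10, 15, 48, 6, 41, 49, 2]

47

Step 1: Identify the maximum value: max = 49
Step 2: Identify the minimum value: min = 2
Step 3: Range = max - min = 49 - 2 = 47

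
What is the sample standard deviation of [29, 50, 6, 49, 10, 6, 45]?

20.4404

Step 1: Compute the mean: 27.8571
Step 2: Sum of squared deviations from the mean: 2506.8571
Step 3: Sample variance = 2506.8571 / 6 = 417.8095
Step 4: Standard deviation = sqrt(417.8095) = 20.4404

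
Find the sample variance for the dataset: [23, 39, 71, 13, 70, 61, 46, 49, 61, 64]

390.4556

Step 1: Compute the mean: (23 + 39 + 71 + 13 + 70 + 61 + 46 + 49 + 61 + 64) / 10 = 49.7
Step 2: Compute squared deviations from the mean:
  (23 - 49.7)^2 = 712.89
  (39 - 49.7)^2 = 114.49
  (71 - 49.7)^2 = 453.69
  (13 - 49.7)^2 = 1346.89
  (70 - 49.7)^2 = 412.09
  (61 - 49.7)^2 = 127.69
  (46 - 49.7)^2 = 13.69
  (49 - 49.7)^2 = 0.49
  (61 - 49.7)^2 = 127.69
  (64 - 49.7)^2 = 204.49
Step 3: Sum of squared deviations = 3514.1
Step 4: Sample variance = 3514.1 / 9 = 390.4556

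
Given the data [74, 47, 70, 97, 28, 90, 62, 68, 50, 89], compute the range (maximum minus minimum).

69

Step 1: Identify the maximum value: max = 97
Step 2: Identify the minimum value: min = 28
Step 3: Range = max - min = 97 - 28 = 69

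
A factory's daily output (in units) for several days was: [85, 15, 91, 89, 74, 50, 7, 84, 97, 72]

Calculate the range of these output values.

90

Step 1: Identify the maximum value: max = 97
Step 2: Identify the minimum value: min = 7
Step 3: Range = max - min = 97 - 7 = 90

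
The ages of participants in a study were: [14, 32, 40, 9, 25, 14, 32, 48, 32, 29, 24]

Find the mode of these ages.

32

Step 1: Count the frequency of each value:
  9: appears 1 time(s)
  14: appears 2 time(s)
  24: appears 1 time(s)
  25: appears 1 time(s)
  29: appears 1 time(s)
  32: appears 3 time(s)
  40: appears 1 time(s)
  48: appears 1 time(s)
Step 2: The value 32 appears most frequently (3 times).
Step 3: Mode = 32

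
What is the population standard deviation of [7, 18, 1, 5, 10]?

5.7061

Step 1: Compute the mean: 8.2
Step 2: Sum of squared deviations from the mean: 162.8
Step 3: Population variance = 162.8 / 5 = 32.56
Step 4: Standard deviation = sqrt(32.56) = 5.7061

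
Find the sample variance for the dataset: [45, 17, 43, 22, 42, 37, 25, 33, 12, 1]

218.4556

Step 1: Compute the mean: (45 + 17 + 43 + 22 + 42 + 37 + 25 + 33 + 12 + 1) / 10 = 27.7
Step 2: Compute squared deviations from the mean:
  (45 - 27.7)^2 = 299.29
  (17 - 27.7)^2 = 114.49
  (43 - 27.7)^2 = 234.09
  (22 - 27.7)^2 = 32.49
  (42 - 27.7)^2 = 204.49
  (37 - 27.7)^2 = 86.49
  (25 - 27.7)^2 = 7.29
  (33 - 27.7)^2 = 28.09
  (12 - 27.7)^2 = 246.49
  (1 - 27.7)^2 = 712.89
Step 3: Sum of squared deviations = 1966.1
Step 4: Sample variance = 1966.1 / 9 = 218.4556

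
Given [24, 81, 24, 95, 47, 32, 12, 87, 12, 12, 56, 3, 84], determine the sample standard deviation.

33.252

Step 1: Compute the mean: 43.7692
Step 2: Sum of squared deviations from the mean: 13268.3077
Step 3: Sample variance = 13268.3077 / 12 = 1105.6923
Step 4: Standard deviation = sqrt(1105.6923) = 33.252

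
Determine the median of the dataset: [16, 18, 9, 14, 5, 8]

11.5

Step 1: Sort the data in ascending order: [5, 8, 9, 14, 16, 18]
Step 2: The number of values is n = 6.
Step 3: Since n is even, the median is the average of positions 3 and 4:
  Median = (9 + 14) / 2 = 11.5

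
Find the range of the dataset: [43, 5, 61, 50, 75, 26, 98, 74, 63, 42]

93

Step 1: Identify the maximum value: max = 98
Step 2: Identify the minimum value: min = 5
Step 3: Range = max - min = 98 - 5 = 93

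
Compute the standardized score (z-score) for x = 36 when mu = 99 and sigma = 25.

-2.52

Step 1: Recall the z-score formula: z = (x - mu) / sigma
Step 2: Substitute values: z = (36 - 99) / 25
Step 3: z = -63 / 25 = -2.52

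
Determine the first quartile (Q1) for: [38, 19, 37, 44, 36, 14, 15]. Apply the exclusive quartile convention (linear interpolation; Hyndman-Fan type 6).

15

Step 1: Sort the data: [14, 15, 19, 36, 37, 38, 44]
Step 2: n = 7
Step 3: Using the exclusive quartile method:
  Q1 = 15
  Q2 (median) = 36
  Q3 = 38
  IQR = Q3 - Q1 = 38 - 15 = 23
Step 4: Q1 = 15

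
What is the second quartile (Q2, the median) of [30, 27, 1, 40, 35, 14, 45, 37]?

32.5

Step 1: Sort the data: [1, 14, 27, 30, 35, 37, 40, 45]
Step 2: n = 8
Step 3: Q2 is the median. Since n is even, it is the average of the values at positions 4 and 5:
  Q2 = (30 + 35) / 2 = 32.5
Step 4: Q2 = 32.5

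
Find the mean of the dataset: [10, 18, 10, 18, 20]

15.2

Step 1: Sum all values: 10 + 18 + 10 + 18 + 20 = 76
Step 2: Count the number of values: n = 5
Step 3: Mean = sum / n = 76 / 5 = 15.2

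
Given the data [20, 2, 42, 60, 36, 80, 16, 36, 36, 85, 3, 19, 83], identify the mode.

36

Step 1: Count the frequency of each value:
  2: appears 1 time(s)
  3: appears 1 time(s)
  16: appears 1 time(s)
  19: appears 1 time(s)
  20: appears 1 time(s)
  36: appears 3 time(s)
  42: appears 1 time(s)
  60: appears 1 time(s)
  80: appears 1 time(s)
  83: appears 1 time(s)
  85: appears 1 time(s)
Step 2: The value 36 appears most frequently (3 times).
Step 3: Mode = 36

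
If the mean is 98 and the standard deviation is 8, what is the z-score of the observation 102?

0.5

Step 1: Recall the z-score formula: z = (x - mu) / sigma
Step 2: Substitute values: z = (102 - 98) / 8
Step 3: z = 4 / 8 = 0.5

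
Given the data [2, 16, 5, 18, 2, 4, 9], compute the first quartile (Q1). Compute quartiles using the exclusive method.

2

Step 1: Sort the data: [2, 2, 4, 5, 9, 16, 18]
Step 2: n = 7
Step 3: Using the exclusive quartile method:
  Q1 = 2
  Q2 (median) = 5
  Q3 = 16
  IQR = Q3 - Q1 = 16 - 2 = 14
Step 4: Q1 = 2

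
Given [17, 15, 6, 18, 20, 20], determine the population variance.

23

Step 1: Compute the mean: (17 + 15 + 6 + 18 + 20 + 20) / 6 = 16
Step 2: Compute squared deviations from the mean:
  (17 - 16)^2 = 1
  (15 - 16)^2 = 1
  (6 - 16)^2 = 100
  (18 - 16)^2 = 4
  (20 - 16)^2 = 16
  (20 - 16)^2 = 16
Step 3: Sum of squared deviations = 138
Step 4: Population variance = 138 / 6 = 23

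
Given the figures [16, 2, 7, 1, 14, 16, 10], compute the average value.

9.4286

Step 1: Sum all values: 16 + 2 + 7 + 1 + 14 + 16 + 10 = 66
Step 2: Count the number of values: n = 7
Step 3: Mean = sum / n = 66 / 7 = 9.4286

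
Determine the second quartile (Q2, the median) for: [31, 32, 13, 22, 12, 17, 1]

17

Step 1: Sort the data: [1, 12, 13, 17, 22, 31, 32]
Step 2: n = 7
Step 3: Q2 is the median. Since n is odd, it is the middle value at position 4: 17
Step 4: Q2 = 17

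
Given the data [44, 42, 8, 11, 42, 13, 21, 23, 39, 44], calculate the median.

31

Step 1: Sort the data in ascending order: [8, 11, 13, 21, 23, 39, 42, 42, 44, 44]
Step 2: The number of values is n = 10.
Step 3: Since n is even, the median is the average of positions 5 and 6:
  Median = (23 + 39) / 2 = 31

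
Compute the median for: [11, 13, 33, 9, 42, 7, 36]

13

Step 1: Sort the data in ascending order: [7, 9, 11, 13, 33, 36, 42]
Step 2: The number of values is n = 7.
Step 3: Since n is odd, the median is the middle value at position 4: 13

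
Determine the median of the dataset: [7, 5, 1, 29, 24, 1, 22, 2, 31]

7

Step 1: Sort the data in ascending order: [1, 1, 2, 5, 7, 22, 24, 29, 31]
Step 2: The number of values is n = 9.
Step 3: Since n is odd, the median is the middle value at position 5: 7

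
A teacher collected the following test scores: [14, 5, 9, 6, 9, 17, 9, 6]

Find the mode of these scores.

9

Step 1: Count the frequency of each value:
  5: appears 1 time(s)
  6: appears 2 time(s)
  9: appears 3 time(s)
  14: appears 1 time(s)
  17: appears 1 time(s)
Step 2: The value 9 appears most frequently (3 times).
Step 3: Mode = 9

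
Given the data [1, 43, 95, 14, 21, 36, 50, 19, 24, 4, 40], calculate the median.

24

Step 1: Sort the data in ascending order: [1, 4, 14, 19, 21, 24, 36, 40, 43, 50, 95]
Step 2: The number of values is n = 11.
Step 3: Since n is odd, the median is the middle value at position 6: 24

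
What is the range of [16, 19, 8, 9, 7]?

12

Step 1: Identify the maximum value: max = 19
Step 2: Identify the minimum value: min = 7
Step 3: Range = max - min = 19 - 7 = 12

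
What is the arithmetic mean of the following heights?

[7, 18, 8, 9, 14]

11.2

Step 1: Sum all values: 7 + 18 + 8 + 9 + 14 = 56
Step 2: Count the number of values: n = 5
Step 3: Mean = sum / n = 56 / 5 = 11.2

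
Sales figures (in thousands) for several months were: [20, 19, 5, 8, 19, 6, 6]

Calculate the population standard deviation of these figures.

6.5341

Step 1: Compute the mean: 11.8571
Step 2: Sum of squared deviations from the mean: 298.8571
Step 3: Population variance = 298.8571 / 7 = 42.6939
Step 4: Standard deviation = sqrt(42.6939) = 6.5341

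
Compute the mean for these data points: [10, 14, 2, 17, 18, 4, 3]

9.7143

Step 1: Sum all values: 10 + 14 + 2 + 17 + 18 + 4 + 3 = 68
Step 2: Count the number of values: n = 7
Step 3: Mean = sum / n = 68 / 7 = 9.7143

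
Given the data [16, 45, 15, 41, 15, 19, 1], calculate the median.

16

Step 1: Sort the data in ascending order: [1, 15, 15, 16, 19, 41, 45]
Step 2: The number of values is n = 7.
Step 3: Since n is odd, the median is the middle value at position 4: 16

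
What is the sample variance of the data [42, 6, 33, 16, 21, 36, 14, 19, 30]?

138.3611

Step 1: Compute the mean: (42 + 6 + 33 + 16 + 21 + 36 + 14 + 19 + 30) / 9 = 24.1111
Step 2: Compute squared deviations from the mean:
  (42 - 24.1111)^2 = 320.0123
  (6 - 24.1111)^2 = 328.0123
  (33 - 24.1111)^2 = 79.0123
  (16 - 24.1111)^2 = 65.7901
  (21 - 24.1111)^2 = 9.679
  (36 - 24.1111)^2 = 141.3457
  (14 - 24.1111)^2 = 102.2346
  (19 - 24.1111)^2 = 26.1235
  (30 - 24.1111)^2 = 34.679
Step 3: Sum of squared deviations = 1106.8889
Step 4: Sample variance = 1106.8889 / 8 = 138.3611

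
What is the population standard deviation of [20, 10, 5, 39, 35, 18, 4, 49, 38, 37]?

15.2398

Step 1: Compute the mean: 25.5
Step 2: Sum of squared deviations from the mean: 2322.5
Step 3: Population variance = 2322.5 / 10 = 232.25
Step 4: Standard deviation = sqrt(232.25) = 15.2398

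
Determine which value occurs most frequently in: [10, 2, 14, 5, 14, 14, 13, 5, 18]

14

Step 1: Count the frequency of each value:
  2: appears 1 time(s)
  5: appears 2 time(s)
  10: appears 1 time(s)
  13: appears 1 time(s)
  14: appears 3 time(s)
  18: appears 1 time(s)
Step 2: The value 14 appears most frequently (3 times).
Step 3: Mode = 14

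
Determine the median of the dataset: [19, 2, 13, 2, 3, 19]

8

Step 1: Sort the data in ascending order: [2, 2, 3, 13, 19, 19]
Step 2: The number of values is n = 6.
Step 3: Since n is even, the median is the average of positions 3 and 4:
  Median = (3 + 13) / 2 = 8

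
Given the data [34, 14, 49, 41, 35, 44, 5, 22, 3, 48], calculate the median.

34.5

Step 1: Sort the data in ascending order: [3, 5, 14, 22, 34, 35, 41, 44, 48, 49]
Step 2: The number of values is n = 10.
Step 3: Since n is even, the median is the average of positions 5 and 6:
  Median = (34 + 35) / 2 = 34.5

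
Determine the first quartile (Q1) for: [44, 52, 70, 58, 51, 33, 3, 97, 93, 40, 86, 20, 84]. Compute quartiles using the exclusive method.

36.5

Step 1: Sort the data: [3, 20, 33, 40, 44, 51, 52, 58, 70, 84, 86, 93, 97]
Step 2: n = 13
Step 3: Using the exclusive quartile method:
  Q1 = 36.5
  Q2 (median) = 52
  Q3 = 85
  IQR = Q3 - Q1 = 85 - 36.5 = 48.5
Step 4: Q1 = 36.5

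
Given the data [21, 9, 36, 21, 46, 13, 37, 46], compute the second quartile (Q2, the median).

28.5

Step 1: Sort the data: [9, 13, 21, 21, 36, 37, 46, 46]
Step 2: n = 8
Step 3: Q2 is the median. Since n is even, it is the average of the values at positions 4 and 5:
  Q2 = (21 + 36) / 2 = 28.5
Step 4: Q2 = 28.5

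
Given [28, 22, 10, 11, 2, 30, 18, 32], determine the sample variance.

116.4107

Step 1: Compute the mean: (28 + 22 + 10 + 11 + 2 + 30 + 18 + 32) / 8 = 19.125
Step 2: Compute squared deviations from the mean:
  (28 - 19.125)^2 = 78.7656
  (22 - 19.125)^2 = 8.2656
  (10 - 19.125)^2 = 83.2656
  (11 - 19.125)^2 = 66.0156
  (2 - 19.125)^2 = 293.2656
  (30 - 19.125)^2 = 118.2656
  (18 - 19.125)^2 = 1.2656
  (32 - 19.125)^2 = 165.7656
Step 3: Sum of squared deviations = 814.875
Step 4: Sample variance = 814.875 / 7 = 116.4107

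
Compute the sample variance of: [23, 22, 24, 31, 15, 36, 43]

90.5714

Step 1: Compute the mean: (23 + 22 + 24 + 31 + 15 + 36 + 43) / 7 = 27.7143
Step 2: Compute squared deviations from the mean:
  (23 - 27.7143)^2 = 22.2245
  (22 - 27.7143)^2 = 32.6531
  (24 - 27.7143)^2 = 13.7959
  (31 - 27.7143)^2 = 10.7959
  (15 - 27.7143)^2 = 161.6531
  (36 - 27.7143)^2 = 68.6531
  (43 - 27.7143)^2 = 233.6531
Step 3: Sum of squared deviations = 543.4286
Step 4: Sample variance = 543.4286 / 6 = 90.5714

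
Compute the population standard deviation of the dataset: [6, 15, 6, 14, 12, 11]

3.5434

Step 1: Compute the mean: 10.6667
Step 2: Sum of squared deviations from the mean: 75.3333
Step 3: Population variance = 75.3333 / 6 = 12.5556
Step 4: Standard deviation = sqrt(12.5556) = 3.5434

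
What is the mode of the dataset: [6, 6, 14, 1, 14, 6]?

6

Step 1: Count the frequency of each value:
  1: appears 1 time(s)
  6: appears 3 time(s)
  14: appears 2 time(s)
Step 2: The value 6 appears most frequently (3 times).
Step 3: Mode = 6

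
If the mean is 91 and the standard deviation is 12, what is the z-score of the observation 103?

1

Step 1: Recall the z-score formula: z = (x - mu) / sigma
Step 2: Substitute values: z = (103 - 91) / 12
Step 3: z = 12 / 12 = 1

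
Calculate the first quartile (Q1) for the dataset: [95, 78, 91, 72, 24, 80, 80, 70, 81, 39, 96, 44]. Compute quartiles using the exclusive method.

50.5

Step 1: Sort the data: [24, 39, 44, 70, 72, 78, 80, 80, 81, 91, 95, 96]
Step 2: n = 12
Step 3: Using the exclusive quartile method:
  Q1 = 50.5
  Q2 (median) = 79
  Q3 = 88.5
  IQR = Q3 - Q1 = 88.5 - 50.5 = 38
Step 4: Q1 = 50.5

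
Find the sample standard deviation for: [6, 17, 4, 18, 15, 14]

5.8878

Step 1: Compute the mean: 12.3333
Step 2: Sum of squared deviations from the mean: 173.3333
Step 3: Sample variance = 173.3333 / 5 = 34.6667
Step 4: Standard deviation = sqrt(34.6667) = 5.8878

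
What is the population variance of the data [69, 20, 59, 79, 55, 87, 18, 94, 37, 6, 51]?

780.562

Step 1: Compute the mean: (69 + 20 + 59 + 79 + 55 + 87 + 18 + 94 + 37 + 6 + 51) / 11 = 52.2727
Step 2: Compute squared deviations from the mean:
  (69 - 52.2727)^2 = 279.8017
  (20 - 52.2727)^2 = 1041.5289
  (59 - 52.2727)^2 = 45.2562
  (79 - 52.2727)^2 = 714.3471
  (55 - 52.2727)^2 = 7.438
  (87 - 52.2727)^2 = 1205.9835
  (18 - 52.2727)^2 = 1174.6198
  (94 - 52.2727)^2 = 1741.1653
  (37 - 52.2727)^2 = 233.2562
  (6 - 52.2727)^2 = 2141.1653
  (51 - 52.2727)^2 = 1.6198
Step 3: Sum of squared deviations = 8586.1818
Step 4: Population variance = 8586.1818 / 11 = 780.562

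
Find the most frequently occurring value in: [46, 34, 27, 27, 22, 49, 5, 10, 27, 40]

27

Step 1: Count the frequency of each value:
  5: appears 1 time(s)
  10: appears 1 time(s)
  22: appears 1 time(s)
  27: appears 3 time(s)
  34: appears 1 time(s)
  40: appears 1 time(s)
  46: appears 1 time(s)
  49: appears 1 time(s)
Step 2: The value 27 appears most frequently (3 times).
Step 3: Mode = 27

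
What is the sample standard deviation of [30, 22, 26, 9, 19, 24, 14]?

7.2078

Step 1: Compute the mean: 20.5714
Step 2: Sum of squared deviations from the mean: 311.7143
Step 3: Sample variance = 311.7143 / 6 = 51.9524
Step 4: Standard deviation = sqrt(51.9524) = 7.2078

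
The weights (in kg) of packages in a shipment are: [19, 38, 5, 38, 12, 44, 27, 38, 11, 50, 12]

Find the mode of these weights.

38

Step 1: Count the frequency of each value:
  5: appears 1 time(s)
  11: appears 1 time(s)
  12: appears 2 time(s)
  19: appears 1 time(s)
  27: appears 1 time(s)
  38: appears 3 time(s)
  44: appears 1 time(s)
  50: appears 1 time(s)
Step 2: The value 38 appears most frequently (3 times).
Step 3: Mode = 38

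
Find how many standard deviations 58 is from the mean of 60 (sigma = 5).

-0.4

Step 1: Recall the z-score formula: z = (x - mu) / sigma
Step 2: Substitute values: z = (58 - 60) / 5
Step 3: z = -2 / 5 = -0.4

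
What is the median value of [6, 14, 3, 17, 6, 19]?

10

Step 1: Sort the data in ascending order: [3, 6, 6, 14, 17, 19]
Step 2: The number of values is n = 6.
Step 3: Since n is even, the median is the average of positions 3 and 4:
  Median = (6 + 14) / 2 = 10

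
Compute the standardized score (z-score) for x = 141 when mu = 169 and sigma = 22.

-1.2727

Step 1: Recall the z-score formula: z = (x - mu) / sigma
Step 2: Substitute values: z = (141 - 169) / 22
Step 3: z = -28 / 22 = -1.2727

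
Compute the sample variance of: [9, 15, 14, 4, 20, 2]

47.8667

Step 1: Compute the mean: (9 + 15 + 14 + 4 + 20 + 2) / 6 = 10.6667
Step 2: Compute squared deviations from the mean:
  (9 - 10.6667)^2 = 2.7778
  (15 - 10.6667)^2 = 18.7778
  (14 - 10.6667)^2 = 11.1111
  (4 - 10.6667)^2 = 44.4444
  (20 - 10.6667)^2 = 87.1111
  (2 - 10.6667)^2 = 75.1111
Step 3: Sum of squared deviations = 239.3333
Step 4: Sample variance = 239.3333 / 5 = 47.8667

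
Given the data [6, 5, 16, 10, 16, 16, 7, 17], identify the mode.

16

Step 1: Count the frequency of each value:
  5: appears 1 time(s)
  6: appears 1 time(s)
  7: appears 1 time(s)
  10: appears 1 time(s)
  16: appears 3 time(s)
  17: appears 1 time(s)
Step 2: The value 16 appears most frequently (3 times).
Step 3: Mode = 16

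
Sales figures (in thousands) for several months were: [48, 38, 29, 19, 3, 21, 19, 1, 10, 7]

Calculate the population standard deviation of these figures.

14.5207

Step 1: Compute the mean: 19.5
Step 2: Sum of squared deviations from the mean: 2108.5
Step 3: Population variance = 2108.5 / 10 = 210.85
Step 4: Standard deviation = sqrt(210.85) = 14.5207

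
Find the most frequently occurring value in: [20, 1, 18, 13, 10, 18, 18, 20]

18

Step 1: Count the frequency of each value:
  1: appears 1 time(s)
  10: appears 1 time(s)
  13: appears 1 time(s)
  18: appears 3 time(s)
  20: appears 2 time(s)
Step 2: The value 18 appears most frequently (3 times).
Step 3: Mode = 18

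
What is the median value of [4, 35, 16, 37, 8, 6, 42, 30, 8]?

16

Step 1: Sort the data in ascending order: [4, 6, 8, 8, 16, 30, 35, 37, 42]
Step 2: The number of values is n = 9.
Step 3: Since n is odd, the median is the middle value at position 5: 16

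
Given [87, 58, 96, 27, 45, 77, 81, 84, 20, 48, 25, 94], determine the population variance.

727.8056

Step 1: Compute the mean: (87 + 58 + 96 + 27 + 45 + 77 + 81 + 84 + 20 + 48 + 25 + 94) / 12 = 61.8333
Step 2: Compute squared deviations from the mean:
  (87 - 61.8333)^2 = 633.3611
  (58 - 61.8333)^2 = 14.6944
  (96 - 61.8333)^2 = 1167.3611
  (27 - 61.8333)^2 = 1213.3611
  (45 - 61.8333)^2 = 283.3611
  (77 - 61.8333)^2 = 230.0278
  (81 - 61.8333)^2 = 367.3611
  (84 - 61.8333)^2 = 491.3611
  (20 - 61.8333)^2 = 1750.0278
  (48 - 61.8333)^2 = 191.3611
  (25 - 61.8333)^2 = 1356.6944
  (94 - 61.8333)^2 = 1034.6944
Step 3: Sum of squared deviations = 8733.6667
Step 4: Population variance = 8733.6667 / 12 = 727.8056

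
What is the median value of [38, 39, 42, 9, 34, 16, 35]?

35

Step 1: Sort the data in ascending order: [9, 16, 34, 35, 38, 39, 42]
Step 2: The number of values is n = 7.
Step 3: Since n is odd, the median is the middle value at position 4: 35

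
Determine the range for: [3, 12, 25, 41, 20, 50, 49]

47

Step 1: Identify the maximum value: max = 50
Step 2: Identify the minimum value: min = 3
Step 3: Range = max - min = 50 - 3 = 47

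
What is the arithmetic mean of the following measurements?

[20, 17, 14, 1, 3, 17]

12

Step 1: Sum all values: 20 + 17 + 14 + 1 + 3 + 17 = 72
Step 2: Count the number of values: n = 6
Step 3: Mean = sum / n = 72 / 6 = 12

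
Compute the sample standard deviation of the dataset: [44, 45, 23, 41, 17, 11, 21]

14.1

Step 1: Compute the mean: 28.8571
Step 2: Sum of squared deviations from the mean: 1192.8571
Step 3: Sample variance = 1192.8571 / 6 = 198.8095
Step 4: Standard deviation = sqrt(198.8095) = 14.1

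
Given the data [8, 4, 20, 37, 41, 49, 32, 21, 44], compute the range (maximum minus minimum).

45

Step 1: Identify the maximum value: max = 49
Step 2: Identify the minimum value: min = 4
Step 3: Range = max - min = 49 - 4 = 45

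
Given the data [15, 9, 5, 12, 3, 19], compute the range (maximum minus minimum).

16

Step 1: Identify the maximum value: max = 19
Step 2: Identify the minimum value: min = 3
Step 3: Range = max - min = 19 - 3 = 16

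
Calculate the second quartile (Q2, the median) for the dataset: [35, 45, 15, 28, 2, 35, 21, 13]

24.5

Step 1: Sort the data: [2, 13, 15, 21, 28, 35, 35, 45]
Step 2: n = 8
Step 3: Q2 is the median. Since n is even, it is the average of the values at positions 4 and 5:
  Q2 = (21 + 28) / 2 = 24.5
Step 4: Q2 = 24.5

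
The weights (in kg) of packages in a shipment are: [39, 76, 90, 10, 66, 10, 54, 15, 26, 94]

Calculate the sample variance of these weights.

1062.8889

Step 1: Compute the mean: (39 + 76 + 90 + 10 + 66 + 10 + 54 + 15 + 26 + 94) / 10 = 48
Step 2: Compute squared deviations from the mean:
  (39 - 48)^2 = 81
  (76 - 48)^2 = 784
  (90 - 48)^2 = 1764
  (10 - 48)^2 = 1444
  (66 - 48)^2 = 324
  (10 - 48)^2 = 1444
  (54 - 48)^2 = 36
  (15 - 48)^2 = 1089
  (26 - 48)^2 = 484
  (94 - 48)^2 = 2116
Step 3: Sum of squared deviations = 9566
Step 4: Sample variance = 9566 / 9 = 1062.8889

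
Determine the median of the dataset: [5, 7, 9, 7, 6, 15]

7

Step 1: Sort the data in ascending order: [5, 6, 7, 7, 9, 15]
Step 2: The number of values is n = 6.
Step 3: Since n is even, the median is the average of positions 3 and 4:
  Median = (7 + 7) / 2 = 7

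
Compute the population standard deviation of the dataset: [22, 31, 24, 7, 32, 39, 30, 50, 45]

12.1513

Step 1: Compute the mean: 31.1111
Step 2: Sum of squared deviations from the mean: 1328.8889
Step 3: Population variance = 1328.8889 / 9 = 147.6543
Step 4: Standard deviation = sqrt(147.6543) = 12.1513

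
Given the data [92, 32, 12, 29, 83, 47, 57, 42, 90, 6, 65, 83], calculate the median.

52

Step 1: Sort the data in ascending order: [6, 12, 29, 32, 42, 47, 57, 65, 83, 83, 90, 92]
Step 2: The number of values is n = 12.
Step 3: Since n is even, the median is the average of positions 6 and 7:
  Median = (47 + 57) / 2 = 52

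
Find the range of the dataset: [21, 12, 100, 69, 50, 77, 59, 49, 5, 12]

95

Step 1: Identify the maximum value: max = 100
Step 2: Identify the minimum value: min = 5
Step 3: Range = max - min = 100 - 5 = 95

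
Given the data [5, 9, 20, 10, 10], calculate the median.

10

Step 1: Sort the data in ascending order: [5, 9, 10, 10, 20]
Step 2: The number of values is n = 5.
Step 3: Since n is odd, the median is the middle value at position 3: 10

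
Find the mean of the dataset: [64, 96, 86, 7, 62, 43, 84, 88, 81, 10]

62.1

Step 1: Sum all values: 64 + 96 + 86 + 7 + 62 + 43 + 84 + 88 + 81 + 10 = 621
Step 2: Count the number of values: n = 10
Step 3: Mean = sum / n = 621 / 10 = 62.1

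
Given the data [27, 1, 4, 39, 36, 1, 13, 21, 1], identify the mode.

1

Step 1: Count the frequency of each value:
  1: appears 3 time(s)
  4: appears 1 time(s)
  13: appears 1 time(s)
  21: appears 1 time(s)
  27: appears 1 time(s)
  36: appears 1 time(s)
  39: appears 1 time(s)
Step 2: The value 1 appears most frequently (3 times).
Step 3: Mode = 1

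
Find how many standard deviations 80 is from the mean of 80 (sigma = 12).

0

Step 1: Recall the z-score formula: z = (x - mu) / sigma
Step 2: Substitute values: z = (80 - 80) / 12
Step 3: z = 0 / 12 = 0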